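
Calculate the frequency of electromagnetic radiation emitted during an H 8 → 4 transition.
1.54e+14 Hz

First, find the transition energy:
E_8 = -13.6057 / 8² = -0.212589 eV
E_4 = -13.6057 / 4² = -0.850356 eV
|ΔE| = |E_4 - E_8| = 0.637767 eV

Convert to Joules: E = 0.637767 eV × (1.602177 × 10⁻¹⁹ J/eV) = 1.0218e-19 J

Using E = hf:
f = E/h = 1.0218e-19 J / (6.62607 × 10⁻³⁴ J·s)
f = 1.54e+14 Hz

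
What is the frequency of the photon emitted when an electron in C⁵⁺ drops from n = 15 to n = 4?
6.8758e+15 Hz

First, find the transition energy:
E_15 = -13.6057 × 6² / 15² = -2.1769120 eV
E_4 = -13.6057 × 6² / 4² = -30.6128250 eV
|ΔE| = |E_4 - E_15| = 28.4359130 eV

Convert to Joules: E = 28.4359130 eV × (1.602177 × 10⁻¹⁹ J/eV) = 4.555937e-18 J

Using E = hf:
f = E/h = 4.555937e-18 J / (6.62607 × 10⁻³⁴ J·s)
f = 6.8758e+15 Hz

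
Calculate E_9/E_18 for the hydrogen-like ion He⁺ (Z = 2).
4.00000

Using E_n = -13.6057 Z² / n² eV with Z = 2:

E_9 = -13.6057 × 2² / 9² = -54.4228 / 81 = -0.67188641975 eV
E_18 = -13.6057 × 2² / 18² = -54.4228 / 324 = -0.16797160494 eV

The ratio is:
E_9/E_18 = (-0.67188641975) / (-0.16797160494)
E_9/E_18 = (-54.4228/81) / (-54.4228/324)
E_9/E_18 = 324/81
E_9/E_18 = 4.00000
(Note: the Z² factors cancel in the ratio.)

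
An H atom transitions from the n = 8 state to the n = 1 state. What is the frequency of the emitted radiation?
3.238e+15 Hz

First, find the transition energy:
E_8 = -13.6057 / 8² = -0.212589 eV
E_1 = -13.6057 / 1² = -13.605700 eV
|ΔE| = |E_1 - E_8| = 13.393111 eV

Convert to Joules: E = 13.393111 eV × (1.602177 × 10⁻¹⁹ J/eV) = 2.14581e-18 J

Using E = hf:
f = E/h = 2.14581e-18 J / (6.62607 × 10⁻³⁴ J·s)
f = 3.238e+15 Hz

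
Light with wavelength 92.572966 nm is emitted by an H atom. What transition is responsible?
n = 8 → n = 1

First, find the photon energy from the wavelength (hc = 1239.84 eV·nm):
E = hc/λ = 1239.84 eV·nm / 92.572966 nm = 13.393111 eV

The energy levels of hydrogen satisfy E_n = -13.6057 / n² eV, so an emission n_i → n_f releases
ΔE = 13.6057 × (1/n_f² − 1/n_i²) eV.

Setting ΔE equal to the photon energy:
1/n_f² − 1/n_i² = 13.393111 / 13.6057 = 0.98437500

Since 1/n_i² must be positive, we need 1/n_f² > 0.98437500, i.e. n_f ≤ 1. For each allowed n_f, solve n_i = (1/n_f² − 0.98437500)^(−1/2) and check whether it is a whole number:
  n_f = 1: 1/n_i² = 1.00000000 − 0.98437500 = 0.01562500 → n_i = 8.000  → integer, n_i = 8 ✓

Only n_f = 1 gives an integer upper level, n_i = 8.

The transition is from n = 8 to n = 1 (emission).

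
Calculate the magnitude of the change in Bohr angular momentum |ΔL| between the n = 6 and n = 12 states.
6.33e-34 J·s (or 6ℏ)

In the Bohr model, L_n = nℏ where ℏ = 1.0546e-34 J·s.

L_12 = 12ℏ = 1.2655e-33 J·s
L_6 = 6ℏ = 6.3276e-34 J·s

ΔL = L_12 - L_6 = (12 - 6)ℏ = 6ℏ
ΔL = 6 × 1.0546e-34 J·s = 6.33e-34 J·s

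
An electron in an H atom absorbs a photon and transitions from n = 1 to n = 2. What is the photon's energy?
10.204 eV

The energy levels of a hydrogen-like atom are E_n = -13.6057 eV / n².

Energy at n = 1: E_1 = -13.6057 / 1² = -13.605700 eV
Energy at n = 2: E_2 = -13.6057 / 2² = -3.401425 eV

The excitation energy is the difference:
ΔE = E_2 - E_1
ΔE = -3.401425 - (-13.605700)
ΔE = 10.204 eV

Since this is positive, energy must be absorbed (photon absorption).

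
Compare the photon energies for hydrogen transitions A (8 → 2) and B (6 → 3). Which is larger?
8 → 2

Calculate the energy for each transition:

Transition 8 → 2:
ΔE₁ = |E_2 - E_8| = |-13.6057/2² - (-13.6057/8²)|
ΔE₁ = |-3.4014250000 - (-0.2125890625)| = 3.1888359 eV

Transition 6 → 3:
ΔE₂ = |E_3 - E_6| = |-13.6057/3² - (-13.6057/6²)|
ΔE₂ = |-1.5117444444 - (-0.3779361111)| = 1.1338083 eV

Since 3.1888359 eV > 1.1338083 eV, the transition 8 → 2 emits the more energetic photon.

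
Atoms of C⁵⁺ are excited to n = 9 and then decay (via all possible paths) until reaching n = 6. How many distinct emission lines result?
6

The electron can occupy levels n = 6, 7, ..., 9 during de-excitation — that is m = 9 - 6 + 1 = 4 distinct levels.

The number of distinct spectral lines equals the number of ways to choose 2 of these m levels (each pair gives one possible emission transition):

Number of lines = m(m-1)/2 = 4×3/2 = 6

These correspond to all possible transitions between the 4 levels:
9 → 8, 9 → 7, 9 → 6, 8 → 7, 8 → 6, 7 → 6

Each transition produces a photon with a unique energy (and thus wavelength). This count does not depend on Z.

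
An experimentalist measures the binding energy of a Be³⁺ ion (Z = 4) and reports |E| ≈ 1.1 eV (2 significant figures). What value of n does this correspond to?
n = 14

The exact energy levels follow E_n = -13.6057 Z² / n² eV with Z = 4.

The measured value (-1.1 eV) is reported to only 2 significant figures, so we must test candidate n values and see which one matches to that precision.

Candidate energies:
  n = 12:  E = -13.6057 × 4² / 12² = -1.51174 eV
  n = 13:  E = -13.6057 × 4² / 13² = -1.28811 eV
  n = 14:  E = -13.6057 × 4² / 14² = -1.11067 eV  ← matches
  n = 15:  E = -13.6057 × 4² / 15² = -0.96752 eV
  n = 16:  E = -13.6057 × 4² / 16² = -0.85036 eV

Checking against the measurement of -1.1 eV (2 sig figs), only n = 14 agrees:
E_14 = -1.11067 eV, which rounds to -1.1 eV ✓

Therefore n = 14.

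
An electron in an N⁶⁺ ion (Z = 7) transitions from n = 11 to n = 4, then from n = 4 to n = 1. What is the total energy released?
661.169554 eV

The energy levels of N⁶⁺ are E_n = -13.6057 × 7² / n² eV.

First transition (11 → 4):
ΔE₁ = |E_4 - E_11|
ΔE₁ = |-41.667456250000 - (-5.509746280992)| = 36.157709969 eV

Second transition (4 → 1):
ΔE₂ = |E_1 - E_4|
ΔE₂ = |-666.679300000000 - (-41.667456250000)| = 625.011843750 eV

Total energy released:
E_total = ΔE₁ + ΔE₂ = 36.157709969 + 625.011843750 = 661.169554 eV

Note: This equals the direct transition 11 → 1: 661.169554 eV ✓
Energy is conserved regardless of the path taken.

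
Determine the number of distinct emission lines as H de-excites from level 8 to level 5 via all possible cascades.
6

The electron can occupy levels n = 5, 6, ..., 8 during de-excitation — that is m = 8 - 5 + 1 = 4 distinct levels.

The number of distinct spectral lines equals the number of ways to choose 2 of these m levels (each pair gives one possible emission transition):

Number of lines = m(m-1)/2 = 4×3/2 = 6

These correspond to all possible transitions between the 4 levels:
8 → 7, 8 → 6, 8 → 5, 7 → 6, 7 → 5, 6 → 5

Each transition produces a photon with a unique energy (and thus wavelength). This count does not depend on Z.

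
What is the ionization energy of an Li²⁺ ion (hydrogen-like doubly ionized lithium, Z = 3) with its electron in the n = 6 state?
3.4014 eV

The ionization energy is the energy needed to remove the electron completely (n → ∞).

For a hydrogen-like ion with Z = 3, E_n = -13.6057 Z² / n² eV.

At n = 6: E_6 = -13.6057 × 3² / 6² = -3.4014250 eV
At n = ∞: E_∞ = 0 eV

Ionization energy = E_∞ - E_6 = 0 - (-3.4014250) = 3.4014250 eV
Ionization energy ≈ 3.4014 eV

This is also called the binding energy of the electron in state n = 6.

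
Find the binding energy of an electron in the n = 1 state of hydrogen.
13.606 eV

The ionization energy is the energy needed to remove the electron completely (n → ∞).

For hydrogen, E_n = -13.6057 eV / n².

At n = 1: E_1 = -13.6057 / 1² = -13.605700 eV
At n = ∞: E_∞ = 0 eV

Ionization energy = E_∞ - E_1 = 0 - (-13.605700) = 13.605700 eV
Ionization energy ≈ 13.606 eV

This is also called the binding energy of the electron in state n = 1.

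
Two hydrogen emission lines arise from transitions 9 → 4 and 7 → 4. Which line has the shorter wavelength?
9 → 4

Calculate the energy for each transition:

Transition 9 → 4:
ΔE₁ = |E_4 - E_9| = |-13.6057/4² - (-13.6057/9²)|
ΔE₁ = |-0.85035625000 - (-0.16797160494)| = 0.68238465 eV

Transition 7 → 4:
ΔE₂ = |E_4 - E_7| = |-13.6057/4² - (-13.6057/7²)|
ΔE₂ = |-0.85035625000 - (-0.27766734694)| = 0.57268890 eV

Since 0.68238465 eV > 0.57268890 eV, the transition 9 → 4 emits the more energetic photon.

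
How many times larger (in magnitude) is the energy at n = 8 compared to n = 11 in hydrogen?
1.890625

Using E_n = -13.6057 Z² / n² eV with Z = 1:

E_8 = -13.6057 / 8² = -13.6057 / 64 = -0.212589063 eV
E_11 = -13.6057 / 11² = -13.6057 / 121 = -0.112443802 eV

The ratio is:
E_8/E_11 = (-0.212589063) / (-0.112443802)
E_8/E_11 = (-13.6057/64) / (-13.6057/121)
E_8/E_11 = 121/64
E_8/E_11 = 1.890625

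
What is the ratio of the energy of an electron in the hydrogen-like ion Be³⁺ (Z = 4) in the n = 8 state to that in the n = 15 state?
3.515625

Using E_n = -13.6057 Z² / n² eV with Z = 4:

E_8 = -13.6057 × 4² / 8² = -217.6912 / 64 = -3.401425000 eV
E_15 = -13.6057 × 4² / 15² = -217.6912 / 225 = -0.967516444 eV

The ratio is:
E_8/E_15 = (-3.401425000) / (-0.967516444)
E_8/E_15 = (-217.6912/64) / (-217.6912/225)
E_8/E_15 = 225/64
E_8/E_15 = 3.515625
(Note: the Z² factors cancel in the ratio.)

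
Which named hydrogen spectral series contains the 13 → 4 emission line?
Brackett series

The spectral series in hydrogen are named based on the final (lower) energy level:
- Lyman series: n_final = 1 (ultraviolet)
- Balmer series: n_final = 2 (visible/near-UV)
- Paschen series: n_final = 3 (infrared)
- Brackett series: n_final = 4 (infrared)
- Pfund series: n_final = 5 (far infrared)

Since this transition ends at n = 4, it belongs to the Brackett series.

For reference, this 13 → 4 line has photon energy
ΔE = 13.6057 eV × (1/4² - 1/13²) = 0.7698491494 eV,
corresponding to wavelength λ = hc/ΔE = 1239.84 eV·nm / 0.7698491494 eV = 1610.4973 nm in the infrared region.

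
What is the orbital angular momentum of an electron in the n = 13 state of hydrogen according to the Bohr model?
1.371e-33 J·s (or 13ℏ)

In the Bohr model, angular momentum is quantized:
L = nℏ

where ℏ = h/(2π) = 1.05457e-34 J·s

For n = 13:
L = 13 × 1.05457e-34 J·s
L = 1.371e-33 J·s

This can also be written as L = 13ℏ.
The angular momentum is an integer multiple of the reduced Planck constant.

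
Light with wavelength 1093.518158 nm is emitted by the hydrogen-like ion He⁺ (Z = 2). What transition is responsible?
n = 12 → n = 6

First, find the photon energy from the wavelength (hc = 1239.84 eV·nm):
E = hc/λ = 1239.84 eV·nm / 1093.518158 nm = 1.1338083 eV

The energy levels of He⁺ satisfy E_n = -13.6057 × 2² / n² eV, so an emission n_i → n_f releases
ΔE = 13.6057 × 2² × (1/n_f² − 1/n_i²) eV.

Setting ΔE equal to the photon energy:
1/n_f² − 1/n_i² = 1.1338083 / (13.6057 × 2²) = 0.020833333

Since 1/n_i² must be positive, we need 1/n_f² > 0.020833333, i.e. n_f ≤ 6. For each allowed n_f, solve n_i = (1/n_f² − 0.020833333)^(−1/2) and check whether it is a whole number:
  n_f = 1: 1/n_i² = 1.000000000 − 0.020833333 = 0.979166667 → n_i = 1.011  (not an integer) ✗
  n_f = 2: 1/n_i² = 0.250000000 − 0.020833333 = 0.229166667 → n_i = 2.089  (not an integer) ✗
  n_f = 3: 1/n_i² = 0.111111111 − 0.020833333 = 0.090277778 → n_i = 3.328  (not an integer) ✗
  n_f = 4: 1/n_i² = 0.062500000 − 0.020833333 = 0.041666667 → n_i = 4.899  (not an integer) ✗
  n_f = 5: 1/n_i² = 0.040000000 − 0.020833333 = 0.019166667 → n_i = 7.223  (not an integer) ✗
  n_f = 6: 1/n_i² = 0.027777778 − 0.020833333 = 0.006944445 → n_i = 12.000  → integer, n_i = 12 ✓

Only n_f = 6 gives an integer upper level, n_i = 12.

The transition is from n = 12 to n = 6 (emission).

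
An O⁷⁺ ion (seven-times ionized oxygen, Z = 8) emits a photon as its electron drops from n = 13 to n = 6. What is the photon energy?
19.035457 eV

The energy levels are E_n = -13.6057 Z² eV / n².

Energy at n = 13: E_13 = -13.6057 × 8² / 13² = -5.152454438 eV
Energy at n = 6: E_6 = -13.6057 × 8² / 6² = -24.187911111 eV

For emission (electron falling to lower state), the photon energy is:
E_photon = E_13 - E_6 = |-5.152454438 - (-24.187911111)|
E_photon = 19.035457 eV

This energy is carried away by the emitted photon.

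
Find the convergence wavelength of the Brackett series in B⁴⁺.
58.321 nm

The series limit corresponds to the transition from n = ∞ to n = 4.
This is the highest energy (shortest wavelength) transition in the Brackett series.

E_∞ = 0 eV
E_4 = -13.6057 × 5² / 4² = -21.25891 eV

Energy at series limit:
ΔE = E_∞ - E_4 = 0 - (-21.25891) = 21.25891 eV
λ = hc/E = 1239.84 eV·nm / 21.25891 eV = 58.321 nm

This energy equals the ionization energy from the n = 4 state of B⁴⁺.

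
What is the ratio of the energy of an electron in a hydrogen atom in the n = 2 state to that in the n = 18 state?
81.0000

Using E_n = -13.6057 Z² / n² eV with Z = 1:

E_2 = -13.6057 / 2² = -13.6057 / 4 = -3.4014250000 eV
E_18 = -13.6057 / 18² = -13.6057 / 324 = -0.0419929012 eV

The ratio is:
E_2/E_18 = (-3.4014250000) / (-0.0419929012)
E_2/E_18 = (-13.6057/4) / (-13.6057/324)
E_2/E_18 = 324/4
E_2/E_18 = 81.0000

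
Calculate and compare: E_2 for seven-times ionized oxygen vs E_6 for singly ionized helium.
O⁷⁺ at n = 2 (E = -217.691 eV)

Using E_n = -13.6057 Z² / n² eV:

O⁷⁺ (Z = 8) at n = 2:
E = -13.6057 × 8² / 2² = -13.6057 × 64 / 4 = -217.691200 eV

He⁺ (Z = 2) at n = 6:
E = -13.6057 × 2² / 6² = -13.6057 × 4 / 36 = -1.511744 eV

Since -217.691200 eV < -1.511744 eV,
O⁷⁺ at n = 2 is more tightly bound (requires more energy to ionize).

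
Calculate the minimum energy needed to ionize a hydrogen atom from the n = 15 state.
0.0605 eV

The ionization energy is the energy needed to remove the electron completely (n → ∞).

For hydrogen, E_n = -13.6057 eV / n².

At n = 15: E_15 = -13.6057 / 15² = -0.0604698 eV
At n = ∞: E_∞ = 0 eV

Ionization energy = E_∞ - E_15 = 0 - (-0.0604698) = 0.0604698 eV
Ionization energy ≈ 0.0605 eV

This is also called the binding energy of the electron in state n = 15.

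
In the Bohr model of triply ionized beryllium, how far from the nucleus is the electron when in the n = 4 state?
0.2117 nm (or 2.1167 Å)

The Bohr radius formula is:
r_n = n² a₀ / Z

where a₀ = 0.0529177 nm is the Bohr radius.

For Be³⁺ (Z = 4) at n = 4:
r_4 = 4² × 0.0529177 nm / 4
r_4 = 16 × 0.0529177 nm / 4
r_4 = 0.84668 nm / 4
r_4 = 0.2117 nm

The electron orbits at approximately 0.2117 nm from the nucleus.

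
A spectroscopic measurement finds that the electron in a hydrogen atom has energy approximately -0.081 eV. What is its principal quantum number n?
n = 13

The exact energy levels follow E_n = -13.6057 eV / n².

The measured value (-0.081 eV) is reported to only 2 significant figures, so we must test candidate n values and see which one matches to that precision.

Candidate energies:
  n = 11:  E = -13.6057/11² = -0.11244 eV
  n = 12:  E = -13.6057/12² = -0.09448 eV
  n = 13:  E = -13.6057/13² = -0.08051 eV  ← matches
  n = 14:  E = -13.6057/14² = -0.06942 eV
  n = 15:  E = -13.6057/15² = -0.06047 eV

Checking against the measurement of -0.081 eV (2 sig figs), only n = 13 agrees:
E_13 = -0.08051 eV, which rounds to -0.081 eV ✓

Therefore n = 13.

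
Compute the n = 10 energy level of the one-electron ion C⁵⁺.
-4.8981 eV

For hydrogen-like ions, the energy levels scale with Z²:
E_n = -13.6057 Z² / n² eV

For C⁵⁺ (Z = 6) at n = 10:
E_10 = -13.6057 × 6² / 10²
E_10 = -13.6057 × 36 / 100
E_10 = -489.8052 / 100
E_10 = -4.8981 eV

The energy is 36 times more negative than hydrogen at the same n due to the stronger nuclear charge.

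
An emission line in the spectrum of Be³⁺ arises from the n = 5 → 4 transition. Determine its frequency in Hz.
1.18e+15 Hz

First, find the transition energy:
E_5 = -13.6057 × 4² / 5² = -8.7076480 eV
E_4 = -13.6057 × 4² / 4² = -13.6057000 eV
|ΔE| = |E_4 - E_5| = 4.8980520 eV

Convert to Joules: E = 4.8980520 eV × (1.602177 × 10⁻¹⁹ J/eV) = 7.8475e-19 J

Using E = hf:
f = E/h = 7.8475e-19 J / (6.62607 × 10⁻³⁴ J·s)
f = 1.18e+15 Hz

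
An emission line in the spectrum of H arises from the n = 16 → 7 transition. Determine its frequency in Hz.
5.43e+13 Hz

First, find the transition energy:
E_16 = -13.6057 / 16² = -0.0531473 eV
E_7 = -13.6057 / 7² = -0.2776673 eV
|ΔE| = |E_7 - E_16| = 0.2245200 eV

Convert to Joules: E = 0.2245200 eV × (1.602177 × 10⁻¹⁹ J/eV) = 3.5972e-20 J

Using E = hf:
f = E/h = 3.5972e-20 J / (6.62607 × 10⁻³⁴ J·s)
f = 5.43e+13 Hz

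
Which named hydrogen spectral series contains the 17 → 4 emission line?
Brackett series

The spectral series in hydrogen are named based on the final (lower) energy level:
- Lyman series: n_final = 1 (ultraviolet)
- Balmer series: n_final = 2 (visible/near-UV)
- Paschen series: n_final = 3 (infrared)
- Brackett series: n_final = 4 (infrared)
- Pfund series: n_final = 5 (far infrared)

Since this transition ends at n = 4, it belongs to the Brackett series.

For reference, this 17 → 4 line has photon energy
ΔE = 13.6057 eV × (1/4² - 1/17²) = 0.803277703 eV,
corresponding to wavelength λ = hc/ΔE = 1239.84 eV·nm / 0.803277703 eV = 1543.476 nm in the infrared region.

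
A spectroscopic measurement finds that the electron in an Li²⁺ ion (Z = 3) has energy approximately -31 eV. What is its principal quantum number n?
n = 2

The exact energy levels follow E_n = -13.6057 Z² / n² eV with Z = 3.

The measured value (-31 eV) is reported to only 2 significant figures, so we must test candidate n values and see which one matches to that precision.

Candidate energies:
  n = 1:  E = -13.6057 × 3² / 1² = -122.45130 eV
  n = 2:  E = -13.6057 × 3² / 2² = -30.61283 eV  ← matches
  n = 3:  E = -13.6057 × 3² / 3² = -13.60570 eV
  n = 4:  E = -13.6057 × 3² / 4² = -7.65321 eV

Checking against the measurement of -31 eV (2 sig figs), only n = 2 agrees:
E_2 = -30.61283 eV, which rounds to -31 eV ✓

Therefore n = 2.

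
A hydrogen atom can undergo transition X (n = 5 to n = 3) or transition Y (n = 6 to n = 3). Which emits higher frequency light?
6 → 3

Calculate the energy for each transition:

Transition 5 → 3:
ΔE₁ = |E_3 - E_5| = |-13.6057/3² - (-13.6057/5²)|
ΔE₁ = |-1.51174444 - (-0.54422800)| = 0.96752 eV

Transition 6 → 3:
ΔE₂ = |E_3 - E_6| = |-13.6057/3² - (-13.6057/6²)|
ΔE₂ = |-1.51174444 - (-0.37793611)| = 1.13381 eV

Since 1.13381 eV > 0.96752 eV, the transition 6 → 3 emits the more energetic photon.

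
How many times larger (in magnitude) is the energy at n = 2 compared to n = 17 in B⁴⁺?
72.25

Using E_n = -13.6057 Z² / n² eV with Z = 5:

E_2 = -13.6057 × 5² / 2² = -340.1425 / 4 = -85.03562500 eV
E_17 = -13.6057 × 5² / 17² = -340.1425 / 289 = -1.17696367 eV

The ratio is:
E_2/E_17 = (-85.03562500) / (-1.17696367)
E_2/E_17 = (-340.1425/4) / (-340.1425/289)
E_2/E_17 = 289/4
E_2/E_17 = 72.25
(Note: the Z² factors cancel in the ratio.)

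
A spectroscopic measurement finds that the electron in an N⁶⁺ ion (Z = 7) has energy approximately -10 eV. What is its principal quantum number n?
n = 8

The exact energy levels follow E_n = -13.6057 Z² / n² eV with Z = 7.

The measured value (-10 eV) is reported to only 2 significant figures, so we must test candidate n values and see which one matches to that precision.

Candidate energies:
  n = 6:  E = -13.6057 × 7² / 6² = -18.51887 eV
  n = 7:  E = -13.6057 × 7² / 7² = -13.60570 eV
  n = 8:  E = -13.6057 × 7² / 8² = -10.41686 eV  ← matches
  n = 9:  E = -13.6057 × 7² / 9² = -8.23061 eV
  n = 10:  E = -13.6057 × 7² / 10² = -6.66679 eV

Checking against the measurement of -10 eV (2 sig figs), only n = 8 agrees:
E_8 = -10.41686 eV, which rounds to -10 eV ✓

Therefore n = 8.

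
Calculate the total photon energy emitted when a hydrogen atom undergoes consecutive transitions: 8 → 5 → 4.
0.63777 eV

The energy levels of hydrogen are E_n = -13.6057 / n² eV.

First transition (8 → 5):
ΔE₁ = |E_5 - E_8|
ΔE₁ = |-0.54422800000 - (-0.21258906250)| = 0.33163894 eV

Second transition (5 → 4):
ΔE₂ = |E_4 - E_5|
ΔE₂ = |-0.85035625000 - (-0.54422800000)| = 0.30612825 eV

Total energy released:
E_total = ΔE₁ + ΔE₂ = 0.33163894 + 0.30612825 = 0.63777 eV

Note: This equals the direct transition 8 → 4: 0.63777 eV ✓
Energy is conserved regardless of the path taken.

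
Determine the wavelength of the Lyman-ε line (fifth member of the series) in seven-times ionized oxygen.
1.4645 nm

The lines of a series are numbered from the longest wavelength (smallest ΔE) outward; the fifth line is the transition from n = n_f + 5 to n_f.
The Lyman series has all transitions ending at n_f = 1.

For O⁷⁺ (Z = 8), the fifth line (ε-line) is the jump from n = 6 to n = 1:
E_6 = -13.6057 × 8² / 6² = -24.187911 eV
E_1 = -13.6057 × 8² / 1² = -870.764800 eV
ΔE = E_6 - E_1 = 846.576889 eV

λ = hc/E = 1239.84 eV·nm / 846.576889 eV
λ = 1.4645 nm

This is the ε-line of the Lyman series in O⁷⁺.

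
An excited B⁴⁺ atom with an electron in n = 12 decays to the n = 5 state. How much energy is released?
11.244 eV

The energy levels are E_n = -13.6057 Z² eV / n².

Energy at n = 12: E_12 = -13.6057 × 5² / 12² = -2.362101 eV
Energy at n = 5: E_5 = -13.6057 × 5² / 5² = -13.605700 eV

For emission (electron falling to lower state), the photon energy is:
E_photon = E_12 - E_5 = |-2.362101 - (-13.605700)|
E_photon = 11.244 eV

This energy is carried away by the emitted photon.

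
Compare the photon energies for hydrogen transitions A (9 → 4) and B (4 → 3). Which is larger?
9 → 4

Calculate the energy for each transition:

Transition 9 → 4:
ΔE₁ = |E_4 - E_9| = |-13.6057/4² - (-13.6057/9²)|
ΔE₁ = |-0.850356250000 - (-0.167971604938)| = 0.682384645 eV

Transition 4 → 3:
ΔE₂ = |E_3 - E_4| = |-13.6057/3² - (-13.6057/4²)|
ΔE₂ = |-1.511744444444 - (-0.850356250000)| = 0.661388194 eV

Since 0.682384645 eV > 0.661388194 eV, the transition 9 → 4 emits the more energetic photon.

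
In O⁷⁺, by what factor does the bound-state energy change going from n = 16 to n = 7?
5.224490

Using E_n = -13.6057 Z² / n² eV with Z = 8:

E_7 = -13.6057 × 8² / 7² = -870.7648 / 49 = -17.770710204082 eV
E_16 = -13.6057 × 8² / 16² = -870.7648 / 256 = -3.401425000000 eV

The ratio is:
E_7/E_16 = (-17.770710204082) / (-3.401425000000)
E_7/E_16 = (-870.7648/49) / (-870.7648/256)
E_7/E_16 = 256/49
E_7/E_16 = 5.224490
(Note: the Z² factors cancel in the ratio.)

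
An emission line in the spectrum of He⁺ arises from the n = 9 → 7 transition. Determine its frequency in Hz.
1.061e+14 Hz

First, find the transition energy:
E_9 = -13.6057 × 2² / 9² = -0.6718864 eV
E_7 = -13.6057 × 2² / 7² = -1.1106694 eV
|ΔE| = |E_7 - E_9| = 0.4387830 eV

Convert to Joules: E = 0.4387830 eV × (1.602177 × 10⁻¹⁹ J/eV) = 7.03008e-20 J

Using E = hf:
f = E/h = 7.03008e-20 J / (6.62607 × 10⁻³⁴ J·s)
f = 1.061e+14 Hz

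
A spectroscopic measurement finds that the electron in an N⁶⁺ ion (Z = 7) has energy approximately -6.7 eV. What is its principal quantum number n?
n = 10

The exact energy levels follow E_n = -13.6057 Z² / n² eV with Z = 7.

The measured value (-6.7 eV) is reported to only 2 significant figures, so we must test candidate n values and see which one matches to that precision.

Candidate energies:
  n = 8:  E = -13.6057 × 7² / 8² = -10.41686 eV
  n = 9:  E = -13.6057 × 7² / 9² = -8.23061 eV
  n = 10:  E = -13.6057 × 7² / 10² = -6.66679 eV  ← matches
  n = 11:  E = -13.6057 × 7² / 11² = -5.50975 eV
  n = 12:  E = -13.6057 × 7² / 12² = -4.62972 eV

Checking against the measurement of -6.7 eV (2 sig figs), only n = 10 agrees:
E_10 = -6.66679 eV, which rounds to -6.7 eV ✓

Therefore n = 10.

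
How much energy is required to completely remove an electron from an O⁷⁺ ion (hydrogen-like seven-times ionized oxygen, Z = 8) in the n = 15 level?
3.87007 eV

The ionization energy is the energy needed to remove the electron completely (n → ∞).

For a hydrogen-like ion with Z = 8, E_n = -13.6057 Z² / n² eV.

At n = 15: E_15 = -13.6057 × 8² / 15² = -3.87006578 eV
At n = ∞: E_∞ = 0 eV

Ionization energy = E_∞ - E_15 = 0 - (-3.87006578) = 3.87006578 eV
Ionization energy ≈ 3.87007 eV

This is also called the binding energy of the electron in state n = 15.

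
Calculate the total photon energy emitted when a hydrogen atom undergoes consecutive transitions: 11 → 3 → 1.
13.493 eV

The energy levels of hydrogen are E_n = -13.6057 / n² eV.

First transition (11 → 3):
ΔE₁ = |E_3 - E_11|
ΔE₁ = |-1.511744444 - (-0.112443802)| = 1.399301 eV

Second transition (3 → 1):
ΔE₂ = |E_1 - E_3|
ΔE₂ = |-13.605700000 - (-1.511744444)| = 12.093956 eV

Total energy released:
E_total = ΔE₁ + ΔE₂ = 1.399301 + 12.093956 = 13.493 eV

Note: This equals the direct transition 11 → 1: 13.493 eV ✓
Energy is conserved regardless of the path taken.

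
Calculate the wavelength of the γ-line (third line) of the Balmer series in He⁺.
108.48 nm

The lines of a series are numbered from the longest wavelength (smallest ΔE) outward; the third line is the transition from n = n_f + 3 to n_f.
The Balmer series has all transitions ending at n_f = 2.

For He⁺ (Z = 2), the third line (γ-line) is the jump from n = 5 to n = 2:
E_5 = -13.6057 × 2² / 5² = -2.17691 eV
E_2 = -13.6057 × 2² / 2² = -13.60570 eV
ΔE = E_5 - E_2 = 11.42879 eV

λ = hc/E = 1239.84 eV·nm / 11.42879 eV
λ = 108.48 nm

This is the γ-line of the Balmer series in He⁺.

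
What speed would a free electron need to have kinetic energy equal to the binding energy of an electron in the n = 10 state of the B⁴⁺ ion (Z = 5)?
1.09385e+06 m/s (or 0.36% of c)

The binding energy at n = 10 for B⁴⁺ is:
E_10 = -13.6057 × 5²/10² = -3.40142500 eV
|E_10| = 3.40142500 eV

Convert to Joules:
KE = 3.40142500 eV × (1.602177 × 10⁻¹⁹ J/eV) = 5.4496849e-19 J

Using KE = ½mv²:
v = √(2·KE/m_e)
v = √(2 × 5.4496849e-19 J / 9.10938 × 10⁻³¹ kg)
v = 1.09385e+06 m/s

This is approximately 0.36% the speed of light.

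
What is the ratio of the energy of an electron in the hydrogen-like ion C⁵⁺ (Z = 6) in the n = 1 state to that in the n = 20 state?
400.00

Using E_n = -13.6057 Z² / n² eV with Z = 6:

E_1 = -13.6057 × 6² / 1² = -489.8052 / 1 = -489.80520000 eV
E_20 = -13.6057 × 6² / 20² = -489.8052 / 400 = -1.22451300 eV

The ratio is:
E_1/E_20 = (-489.80520000) / (-1.22451300)
E_1/E_20 = (-489.8052/1) / (-489.8052/400)
E_1/E_20 = 400/1
E_1/E_20 = 400.00
(Note: the Z² factors cancel in the ratio.)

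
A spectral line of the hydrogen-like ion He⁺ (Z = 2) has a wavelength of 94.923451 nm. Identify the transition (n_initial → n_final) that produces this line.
n = 10 → n = 2

First, find the photon energy from the wavelength (hc = 1239.84 eV·nm):
E = hc/λ = 1239.84 eV·nm / 94.923451 nm = 13.061472 eV

The energy levels of He⁺ satisfy E_n = -13.6057 × 2² / n² eV, so an emission n_i → n_f releases
ΔE = 13.6057 × 2² × (1/n_f² − 1/n_i²) eV.

Setting ΔE equal to the photon energy:
1/n_f² − 1/n_i² = 13.061472 / (13.6057 × 2²) = 0.24000000

Since 1/n_i² must be positive, we need 1/n_f² > 0.24000000, i.e. n_f ≤ 2. For each allowed n_f, solve n_i = (1/n_f² − 0.24000000)^(−1/2) and check whether it is a whole number:
  n_f = 1: 1/n_i² = 1.00000000 − 0.24000000 = 0.76000000 → n_i = 1.147  (not an integer) ✗
  n_f = 2: 1/n_i² = 0.25000000 − 0.24000000 = 0.01000000 → n_i = 10.000  → integer, n_i = 10 ✓

Only n_f = 2 gives an integer upper level, n_i = 10.

The transition is from n = 10 to n = 2 (emission).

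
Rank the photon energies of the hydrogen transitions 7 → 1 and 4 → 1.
7 → 1

Calculate the energy for each transition:

Transition 7 → 1:
ΔE₁ = |E_1 - E_7| = |-13.6057/1² - (-13.6057/7²)|
ΔE₁ = |-13.605700000000 - (-0.277667346939)| = 13.328032653 eV

Transition 4 → 1:
ΔE₂ = |E_1 - E_4| = |-13.6057/1² - (-13.6057/4²)|
ΔE₂ = |-13.605700000000 - (-0.850356250000)| = 12.755343750 eV

Since 13.328032653 eV > 12.755343750 eV, the transition 7 → 1 emits the more energetic photon.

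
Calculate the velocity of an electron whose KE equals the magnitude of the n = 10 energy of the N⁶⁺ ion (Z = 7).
1.53138e+06 m/s (or 0.51% of c)

The binding energy at n = 10 for N⁶⁺ is:
E_10 = -13.6057 × 7²/10² = -6.66679300 eV
|E_10| = 6.66679300 eV

Convert to Joules:
KE = 6.66679300 eV × (1.602177 × 10⁻¹⁹ J/eV) = 1.0681382e-18 J

Using KE = ½mv²:
v = √(2·KE/m_e)
v = √(2 × 1.0681382e-18 J / 9.10938 × 10⁻³¹ kg)
v = 1.53138e+06 m/s

This is approximately 0.51% the speed of light.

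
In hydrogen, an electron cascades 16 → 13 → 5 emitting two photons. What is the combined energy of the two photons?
0.4911 eV

The energy levels of hydrogen are E_n = -13.6057 / n² eV.

First transition (16 → 13):
ΔE₁ = |E_13 - E_16|
ΔE₁ = |-0.0805071006 - (-0.0531472656)| = 0.0273598 eV

Second transition (13 → 5):
ΔE₂ = |E_5 - E_13|
ΔE₂ = |-0.5442280000 - (-0.0805071006)| = 0.4637209 eV

Total energy released:
E_total = ΔE₁ + ΔE₂ = 0.0273598 + 0.4637209 = 0.4911 eV

Note: This equals the direct transition 16 → 5: 0.4911 eV ✓
Energy is conserved regardless of the path taken.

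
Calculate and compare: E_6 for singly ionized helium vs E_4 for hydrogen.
He⁺ at n = 6 (E = -1.51 eV)

Using E_n = -13.6057 Z² / n² eV:

He⁺ (Z = 2) at n = 6:
E = -13.6057 × 2² / 6² = -13.6057 × 4 / 36 = -1.51174 eV

H (Z = 1) at n = 4:
E = -13.6057 × 1² / 4² = -13.6057 × 1 / 16 = -0.85036 eV

Since -1.51174 eV < -0.85036 eV,
He⁺ at n = 6 is more tightly bound (requires more energy to ionize).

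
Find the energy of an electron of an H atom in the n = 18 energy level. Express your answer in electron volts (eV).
-0.04 eV

The energy levels of a hydrogen-like atom are given by:
E_n = -13.6057 eV / n²

For n = 18:
E_18 = -13.6057 eV / 18²
E_18 = -13.6057 eV / 324
E_18 = -0.04 eV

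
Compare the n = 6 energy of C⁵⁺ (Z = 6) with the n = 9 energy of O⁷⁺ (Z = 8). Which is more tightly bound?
C⁵⁺ at n = 6 (E = -13.606 eV)

Using E_n = -13.6057 Z² / n² eV:

C⁵⁺ (Z = 6) at n = 6:
E = -13.6057 × 6² / 6² = -13.6057 × 36 / 36 = -13.605700 eV

O⁷⁺ (Z = 8) at n = 9:
E = -13.6057 × 8² / 9² = -13.6057 × 64 / 81 = -10.750183 eV

Since -13.605700 eV < -10.750183 eV,
C⁵⁺ at n = 6 is more tightly bound (requires more energy to ionize).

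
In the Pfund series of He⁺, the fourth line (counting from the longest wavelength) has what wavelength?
823.800 nm

The lines of a series are numbered from the longest wavelength (smallest ΔE) outward; the fourth line is the transition from n = n_f + 4 to n_f.
The Pfund series has all transitions ending at n_f = 5.

For He⁺ (Z = 2), the fourth line (δ-line) is the jump from n = 9 to n = 5:
E_9 = -13.6057 × 2² / 9² = -0.6718864 eV
E_5 = -13.6057 × 2² / 5² = -2.1769120 eV
ΔE = E_9 - E_5 = 1.5050256 eV

λ = hc/E = 1239.84 eV·nm / 1.5050256 eV
λ = 823.800 nm

This is the δ-line of the Pfund series in He⁺.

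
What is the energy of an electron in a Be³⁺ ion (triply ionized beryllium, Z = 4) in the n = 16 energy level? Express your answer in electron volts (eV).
-0.85 eV

The energy levels of a hydrogen-like atom are given by:
E_n = -13.6057 Z² / n² eV  (with Z = 4 for Be³⁺)

For n = 16:
E_16 = -13.6057 × 4² / 16²
E_16 = -13.6057 × 16 / 256
E_16 = -0.85 eV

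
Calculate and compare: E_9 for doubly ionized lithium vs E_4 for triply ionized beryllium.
Be³⁺ at n = 4 (E = -13.61 eV)

Using E_n = -13.6057 Z² / n² eV:

Li²⁺ (Z = 3) at n = 9:
E = -13.6057 × 3² / 9² = -13.6057 × 9 / 81 = -1.51174 eV

Be³⁺ (Z = 4) at n = 4:
E = -13.6057 × 4² / 4² = -13.6057 × 16 / 16 = -13.60570 eV

Since -13.60570 eV < -1.51174 eV,
Be³⁺ at n = 4 is more tightly bound (requires more energy to ionize).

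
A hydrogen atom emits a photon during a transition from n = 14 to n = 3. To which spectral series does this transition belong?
Paschen series

The spectral series in hydrogen are named based on the final (lower) energy level:
- Lyman series: n_final = 1 (ultraviolet)
- Balmer series: n_final = 2 (visible/near-UV)
- Paschen series: n_final = 3 (infrared)
- Brackett series: n_final = 4 (infrared)
- Pfund series: n_final = 5 (far infrared)

Since this transition ends at n = 3, it belongs to the Paschen series.

For reference, this 14 → 3 line has photon energy
ΔE = 13.6057 eV × (1/3² - 1/14²) = 1.4423276077 eV,
corresponding to wavelength λ = hc/ΔE = 1239.84 eV·nm / 1.4423276077 eV = 859.610530 nm in the infrared region.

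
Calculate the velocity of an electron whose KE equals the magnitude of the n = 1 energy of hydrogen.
2.18769e+06 m/s (or 0.7297% of c)

The binding energy at n = 1 for hydrogen is:
E_1 = -13.6057/1² = -13.6057000 eV
|E_1| = 13.6057000 eV

Convert to Joules:
KE = 13.6057000 eV × (1.602177 × 10⁻¹⁹ J/eV) = 2.1798740e-18 J

Using KE = ½mv²:
v = √(2·KE/m_e)
v = √(2 × 2.1798740e-18 J / 9.10938 × 10⁻³¹ kg)
v = 2.18769e+06 m/s

This is approximately 0.7297% the speed of light.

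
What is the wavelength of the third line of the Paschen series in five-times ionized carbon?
30.376 nm

The lines of a series are numbered from the longest wavelength (smallest ΔE) outward; the third line is the transition from n = n_f + 3 to n_f.
The Paschen series has all transitions ending at n_f = 3.

For C⁵⁺ (Z = 6), the third line (γ-line) is the jump from n = 6 to n = 3:
E_6 = -13.6057 × 6² / 6² = -13.60570 eV
E_3 = -13.6057 × 6² / 3² = -54.42280 eV
ΔE = E_6 - E_3 = 40.81710 eV

λ = hc/E = 1239.84 eV·nm / 40.81710 eV
λ = 30.376 nm

This is the γ-line of the Paschen series in C⁵⁺.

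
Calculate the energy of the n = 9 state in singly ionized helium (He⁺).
-0.67189 eV

For hydrogen-like ions, the energy levels scale with Z²:
E_n = -13.6057 Z² / n² eV

For He⁺ (Z = 2) at n = 9:
E_9 = -13.6057 × 2² / 9²
E_9 = -13.6057 × 4 / 81
E_9 = -54.4228 / 81
E_9 = -0.67189 eV

The energy is 4 times more negative than hydrogen at the same n due to the stronger nuclear charge.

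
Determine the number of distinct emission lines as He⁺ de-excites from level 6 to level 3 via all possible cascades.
6

The electron can occupy levels n = 3, 4, ..., 6 during de-excitation — that is m = 6 - 3 + 1 = 4 distinct levels.

The number of distinct spectral lines equals the number of ways to choose 2 of these m levels (each pair gives one possible emission transition):

Number of lines = m(m-1)/2 = 4×3/2 = 6

These correspond to all possible transitions between the 4 levels:
6 → 5, 6 → 4, 6 → 3, 5 → 4, 5 → 3, 4 → 3

Each transition produces a photon with a unique energy (and thus wavelength). This count does not depend on Z.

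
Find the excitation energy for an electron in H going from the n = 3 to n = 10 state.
1.38 eV

The energy levels of a hydrogen-like atom are E_n = -13.6057 eV / n².

Energy at n = 3: E_3 = -13.6057 / 3² = -1.51174 eV
Energy at n = 10: E_10 = -13.6057 / 10² = -0.13606 eV

The excitation energy is the difference:
ΔE = E_10 - E_3
ΔE = -0.13606 - (-1.51174)
ΔE = 1.38 eV

Since this is positive, energy must be absorbed (photon absorption).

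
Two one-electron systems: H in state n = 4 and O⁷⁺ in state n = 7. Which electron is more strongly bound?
O⁷⁺ at n = 7 (E = -17.77071 eV)

Using E_n = -13.6057 Z² / n² eV:

H (Z = 1) at n = 4:
E = -13.6057 × 1² / 4² = -13.6057 × 1 / 16 = -0.85035625 eV

O⁷⁺ (Z = 8) at n = 7:
E = -13.6057 × 8² / 7² = -13.6057 × 64 / 49 = -17.77071020 eV

Since -17.77071020 eV < -0.85035625 eV,
O⁷⁺ at n = 7 is more tightly bound (requires more energy to ionize).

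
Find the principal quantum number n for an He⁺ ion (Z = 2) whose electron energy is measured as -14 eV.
n = 2

The exact energy levels follow E_n = -13.6057 Z² / n² eV with Z = 2.

The measured value (-14 eV) is reported to only 2 significant figures, so we must test candidate n values and see which one matches to that precision.

Candidate energies:
  n = 1:  E = -13.6057 × 2² / 1² = -54.422800 eV
  n = 2:  E = -13.6057 × 2² / 2² = -13.605700 eV  ← matches
  n = 3:  E = -13.6057 × 2² / 3² = -6.046978 eV
  n = 4:  E = -13.6057 × 2² / 4² = -3.401425 eV

Checking against the measurement of -14 eV (2 sig figs), only n = 2 agrees:
E_2 = -13.605700 eV, which rounds to -14 eV ✓

Therefore n = 2.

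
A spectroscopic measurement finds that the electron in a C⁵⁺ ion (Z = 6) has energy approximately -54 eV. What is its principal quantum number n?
n = 3

The exact energy levels follow E_n = -13.6057 Z² / n² eV with Z = 6.

The measured value (-54 eV) is reported to only 2 significant figures, so we must test candidate n values and see which one matches to that precision.

Candidate energies:
  n = 1:  E = -13.6057 × 6² / 1² = -489.805200 eV
  n = 2:  E = -13.6057 × 6² / 2² = -122.451300 eV
  n = 3:  E = -13.6057 × 6² / 3² = -54.422800 eV  ← matches
  n = 4:  E = -13.6057 × 6² / 4² = -30.612825 eV
  n = 5:  E = -13.6057 × 6² / 5² = -19.592208 eV

Checking against the measurement of -54 eV (2 sig figs), only n = 3 agrees:
E_3 = -54.422800 eV, which rounds to -54 eV ✓

Therefore n = 3.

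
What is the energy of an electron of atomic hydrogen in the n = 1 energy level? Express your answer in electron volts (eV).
-13.605700 eV

The energy levels of a hydrogen-like atom are given by:
E_n = -13.6057 eV / n²

For n = 1:
E_1 = -13.6057 eV / 1²
E_1 = -13.6057 eV / 1
E_1 = -13.605700 eV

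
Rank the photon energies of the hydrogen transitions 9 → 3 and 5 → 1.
5 → 1

Calculate the energy for each transition:

Transition 9 → 3:
ΔE₁ = |E_3 - E_9| = |-13.6057/3² - (-13.6057/9²)|
ΔE₁ = |-1.511744444444 - (-0.167971604938)| = 1.343772840 eV

Transition 5 → 1:
ΔE₂ = |E_1 - E_5| = |-13.6057/1² - (-13.6057/5²)|
ΔE₂ = |-13.605700000000 - (-0.544228000000)| = 13.061472000 eV

Since 13.061472000 eV > 1.343772840 eV, the transition 5 → 1 emits the more energetic photon.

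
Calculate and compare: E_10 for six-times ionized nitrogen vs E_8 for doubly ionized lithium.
N⁶⁺ at n = 10 (E = -6.6668 eV)

Using E_n = -13.6057 Z² / n² eV:

N⁶⁺ (Z = 7) at n = 10:
E = -13.6057 × 7² / 10² = -13.6057 × 49 / 100 = -6.6667930 eV

Li²⁺ (Z = 3) at n = 8:
E = -13.6057 × 3² / 8² = -13.6057 × 9 / 64 = -1.9133016 eV

Since -6.6667930 eV < -1.9133016 eV,
N⁶⁺ at n = 10 is more tightly bound (requires more energy to ionize).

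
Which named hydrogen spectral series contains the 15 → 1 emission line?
Lyman series

The spectral series in hydrogen are named based on the final (lower) energy level:
- Lyman series: n_final = 1 (ultraviolet)
- Balmer series: n_final = 2 (visible/near-UV)
- Paschen series: n_final = 3 (infrared)
- Brackett series: n_final = 4 (infrared)
- Pfund series: n_final = 5 (far infrared)

Since this transition ends at n = 1, it belongs to the Lyman series.

For reference, this 15 → 1 line has photon energy
ΔE = 13.6057 eV × (1/1² - 1/15²) = 13.54523 eV,
corresponding to wavelength λ = hc/ΔE = 1239.84 eV·nm / 13.54523 eV = 91.533 nm in the ultraviolet region.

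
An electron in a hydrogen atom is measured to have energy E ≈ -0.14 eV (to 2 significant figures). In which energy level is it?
n = 10

The exact energy levels follow E_n = -13.6057 eV / n².

The measured value (-0.14 eV) is reported to only 2 significant figures, so we must test candidate n values and see which one matches to that precision.

Candidate energies:
  n = 8:  E = -13.6057/8² = -0.21259 eV
  n = 9:  E = -13.6057/9² = -0.16797 eV
  n = 10:  E = -13.6057/10² = -0.13606 eV  ← matches
  n = 11:  E = -13.6057/11² = -0.11244 eV
  n = 12:  E = -13.6057/12² = -0.09448 eV

Checking against the measurement of -0.14 eV (2 sig figs), only n = 10 agrees:
E_10 = -0.13606 eV, which rounds to -0.14 eV ✓

Therefore n = 10.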